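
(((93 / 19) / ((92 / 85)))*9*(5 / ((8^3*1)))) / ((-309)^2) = 39525 / 9494800384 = 0.00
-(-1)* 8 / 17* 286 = 2288 / 17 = 134.59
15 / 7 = 2.14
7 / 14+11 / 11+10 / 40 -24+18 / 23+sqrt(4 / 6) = -1975 / 92+sqrt(6) / 3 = -20.65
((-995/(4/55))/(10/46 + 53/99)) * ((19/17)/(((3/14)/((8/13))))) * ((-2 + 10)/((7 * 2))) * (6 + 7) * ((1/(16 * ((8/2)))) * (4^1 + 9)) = -10259459925/116552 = -88024.74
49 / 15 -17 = -206 / 15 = -13.73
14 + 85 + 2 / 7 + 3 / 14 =199 / 2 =99.50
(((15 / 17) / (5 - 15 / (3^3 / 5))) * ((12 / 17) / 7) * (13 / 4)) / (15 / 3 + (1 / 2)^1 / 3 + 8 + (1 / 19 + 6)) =60021 / 8864786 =0.01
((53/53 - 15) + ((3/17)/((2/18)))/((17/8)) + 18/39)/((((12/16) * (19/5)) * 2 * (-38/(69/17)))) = 5526440/23056709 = 0.24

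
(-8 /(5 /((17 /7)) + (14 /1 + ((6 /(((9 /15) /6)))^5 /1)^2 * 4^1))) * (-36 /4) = 408 /13705666560000000091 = 0.00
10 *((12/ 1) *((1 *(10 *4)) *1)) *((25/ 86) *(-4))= -5581.40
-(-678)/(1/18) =12204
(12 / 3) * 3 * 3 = 36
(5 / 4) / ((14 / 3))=15 / 56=0.27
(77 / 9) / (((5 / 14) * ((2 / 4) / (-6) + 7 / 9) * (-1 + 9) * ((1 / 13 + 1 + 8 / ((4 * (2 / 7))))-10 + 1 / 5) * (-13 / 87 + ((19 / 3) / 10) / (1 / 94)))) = -87087 / 2066560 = -0.04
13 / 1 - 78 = -65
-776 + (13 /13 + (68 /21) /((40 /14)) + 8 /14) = -81196 /105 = -773.30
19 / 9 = 2.11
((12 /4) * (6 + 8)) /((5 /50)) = 420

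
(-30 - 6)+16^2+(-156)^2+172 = 24728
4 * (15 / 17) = 60 / 17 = 3.53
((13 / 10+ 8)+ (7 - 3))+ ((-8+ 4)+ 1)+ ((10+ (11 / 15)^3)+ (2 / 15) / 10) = 139777 / 6750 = 20.71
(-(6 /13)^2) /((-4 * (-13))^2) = -9 /114244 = -0.00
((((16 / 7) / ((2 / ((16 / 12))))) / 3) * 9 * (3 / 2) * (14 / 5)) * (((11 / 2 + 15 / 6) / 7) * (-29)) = -22272 / 35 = -636.34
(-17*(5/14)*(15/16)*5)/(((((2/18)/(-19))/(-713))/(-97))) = 75394135125/224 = 336580960.38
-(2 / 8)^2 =-1 / 16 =-0.06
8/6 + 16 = 52/3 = 17.33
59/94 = 0.63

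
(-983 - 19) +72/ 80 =-10011/ 10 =-1001.10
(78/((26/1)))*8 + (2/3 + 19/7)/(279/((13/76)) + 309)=24.00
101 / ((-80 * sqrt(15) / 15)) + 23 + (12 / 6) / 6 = 70 / 3 - 101 * sqrt(15) / 80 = 18.44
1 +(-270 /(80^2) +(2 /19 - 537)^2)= 66598877933 /231040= 288256.92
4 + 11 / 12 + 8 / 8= 71 / 12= 5.92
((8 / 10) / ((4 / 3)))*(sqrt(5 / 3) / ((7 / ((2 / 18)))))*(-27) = -3*sqrt(15) / 35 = -0.33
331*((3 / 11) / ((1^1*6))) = 331 / 22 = 15.05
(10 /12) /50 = 1 /60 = 0.02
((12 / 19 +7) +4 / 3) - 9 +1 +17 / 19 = 106 / 57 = 1.86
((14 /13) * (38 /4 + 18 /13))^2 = 3924361 /28561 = 137.40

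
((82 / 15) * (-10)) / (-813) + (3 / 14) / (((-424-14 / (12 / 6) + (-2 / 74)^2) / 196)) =-21735695 / 719551341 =-0.03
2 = 2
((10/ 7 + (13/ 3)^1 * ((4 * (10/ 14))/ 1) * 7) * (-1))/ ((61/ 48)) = -69.32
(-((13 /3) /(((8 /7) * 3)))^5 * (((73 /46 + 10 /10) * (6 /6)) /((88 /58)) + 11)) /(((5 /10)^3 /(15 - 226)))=33859141749730115 /489534160896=69166.04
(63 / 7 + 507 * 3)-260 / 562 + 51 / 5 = 2163331 / 1405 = 1539.74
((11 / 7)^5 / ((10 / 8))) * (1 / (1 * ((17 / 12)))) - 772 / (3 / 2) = -2182559336 / 4285785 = -509.26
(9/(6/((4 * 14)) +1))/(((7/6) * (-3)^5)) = -8/279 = -0.03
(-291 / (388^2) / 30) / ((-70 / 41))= 41 / 1086400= 0.00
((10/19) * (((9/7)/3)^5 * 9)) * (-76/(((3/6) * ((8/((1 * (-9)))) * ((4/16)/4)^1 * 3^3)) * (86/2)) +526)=496871820/13731319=36.19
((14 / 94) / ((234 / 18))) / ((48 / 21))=0.01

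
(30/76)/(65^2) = 3/32110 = 0.00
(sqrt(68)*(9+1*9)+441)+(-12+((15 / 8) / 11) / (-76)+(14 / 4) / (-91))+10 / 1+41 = 36*sqrt(17)+41729581 / 86944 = 628.39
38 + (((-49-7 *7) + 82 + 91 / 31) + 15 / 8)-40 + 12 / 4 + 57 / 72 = -9.40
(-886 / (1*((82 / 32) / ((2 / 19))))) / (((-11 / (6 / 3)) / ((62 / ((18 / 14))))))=24609536 / 77121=319.10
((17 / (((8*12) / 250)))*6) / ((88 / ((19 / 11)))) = 40375 / 7744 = 5.21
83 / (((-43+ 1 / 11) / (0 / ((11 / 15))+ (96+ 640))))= -83996 / 59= -1423.66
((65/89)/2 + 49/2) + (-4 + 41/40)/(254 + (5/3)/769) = 51846781723/2086099480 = 24.85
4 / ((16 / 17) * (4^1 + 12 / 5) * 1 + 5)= 340 / 937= 0.36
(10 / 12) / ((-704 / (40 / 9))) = -25 / 4752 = -0.01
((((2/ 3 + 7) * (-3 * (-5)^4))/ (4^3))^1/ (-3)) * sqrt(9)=14375/ 64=224.61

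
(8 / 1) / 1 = 8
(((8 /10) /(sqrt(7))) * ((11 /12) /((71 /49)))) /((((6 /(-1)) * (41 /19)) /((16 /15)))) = -11704 * sqrt(7) /1964925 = -0.02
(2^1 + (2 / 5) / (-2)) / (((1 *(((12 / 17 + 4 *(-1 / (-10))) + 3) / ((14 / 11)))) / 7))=14994 / 3839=3.91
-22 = -22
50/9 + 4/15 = 5.82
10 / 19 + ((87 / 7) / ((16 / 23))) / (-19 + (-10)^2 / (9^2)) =-1467859 / 3062192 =-0.48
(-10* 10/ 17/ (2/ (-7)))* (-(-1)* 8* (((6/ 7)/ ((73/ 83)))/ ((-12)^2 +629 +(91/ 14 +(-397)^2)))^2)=396806400/ 63635573838013079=0.00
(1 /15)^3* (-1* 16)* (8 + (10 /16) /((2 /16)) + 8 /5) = -1168 /16875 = -0.07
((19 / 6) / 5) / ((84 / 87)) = 551 / 840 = 0.66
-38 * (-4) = 152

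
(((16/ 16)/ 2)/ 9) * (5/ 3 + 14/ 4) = 31/ 108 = 0.29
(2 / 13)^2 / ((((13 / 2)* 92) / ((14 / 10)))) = 14 / 252655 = 0.00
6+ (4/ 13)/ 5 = 394/ 65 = 6.06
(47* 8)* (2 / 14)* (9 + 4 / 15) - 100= 41764 / 105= 397.75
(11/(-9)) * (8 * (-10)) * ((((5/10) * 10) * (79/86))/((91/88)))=15294400/35217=434.29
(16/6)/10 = 0.27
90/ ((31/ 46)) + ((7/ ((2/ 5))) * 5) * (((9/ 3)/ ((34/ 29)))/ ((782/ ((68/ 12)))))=13107245/ 96968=135.17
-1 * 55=-55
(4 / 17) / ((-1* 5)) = -4 / 85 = -0.05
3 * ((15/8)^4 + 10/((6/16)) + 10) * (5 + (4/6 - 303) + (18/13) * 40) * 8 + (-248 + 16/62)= -44093807675/154752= -284932.07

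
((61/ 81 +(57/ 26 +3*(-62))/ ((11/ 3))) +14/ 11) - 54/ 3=-1531355/ 23166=-66.10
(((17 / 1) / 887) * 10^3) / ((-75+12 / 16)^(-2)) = 187444125 / 1774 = 105661.85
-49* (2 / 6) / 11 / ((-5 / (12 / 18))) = 98 / 495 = 0.20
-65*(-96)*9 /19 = 2955.79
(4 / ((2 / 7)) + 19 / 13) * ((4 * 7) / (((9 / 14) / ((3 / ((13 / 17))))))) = 446488 / 169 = 2641.94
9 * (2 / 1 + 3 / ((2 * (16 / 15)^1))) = 981 / 32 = 30.66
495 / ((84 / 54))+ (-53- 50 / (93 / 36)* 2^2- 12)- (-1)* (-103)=31593 / 434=72.79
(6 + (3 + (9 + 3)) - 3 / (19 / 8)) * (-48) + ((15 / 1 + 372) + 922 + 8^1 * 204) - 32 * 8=1737.63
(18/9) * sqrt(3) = 2 * sqrt(3) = 3.46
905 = 905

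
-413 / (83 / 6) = -2478 / 83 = -29.86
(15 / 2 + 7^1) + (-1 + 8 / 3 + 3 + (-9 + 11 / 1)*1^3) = 127 / 6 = 21.17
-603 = -603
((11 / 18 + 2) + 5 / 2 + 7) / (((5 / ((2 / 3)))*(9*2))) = 0.09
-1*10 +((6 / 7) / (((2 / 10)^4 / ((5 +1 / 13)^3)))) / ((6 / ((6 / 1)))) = 1077956210 / 15379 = 70092.74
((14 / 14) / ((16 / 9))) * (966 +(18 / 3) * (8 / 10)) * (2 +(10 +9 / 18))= 109215 / 16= 6825.94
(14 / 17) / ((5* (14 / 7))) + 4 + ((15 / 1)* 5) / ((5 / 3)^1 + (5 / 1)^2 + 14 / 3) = 51743 / 7990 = 6.48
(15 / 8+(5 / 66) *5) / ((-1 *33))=-595 / 8712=-0.07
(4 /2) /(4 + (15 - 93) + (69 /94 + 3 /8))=-752 /27407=-0.03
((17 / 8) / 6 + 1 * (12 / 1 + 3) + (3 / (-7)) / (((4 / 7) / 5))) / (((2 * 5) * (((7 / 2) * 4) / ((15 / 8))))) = 557 / 3584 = 0.16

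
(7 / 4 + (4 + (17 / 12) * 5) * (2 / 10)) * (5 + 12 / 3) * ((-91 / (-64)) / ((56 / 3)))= 13923 / 5120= 2.72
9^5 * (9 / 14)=531441 / 14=37960.07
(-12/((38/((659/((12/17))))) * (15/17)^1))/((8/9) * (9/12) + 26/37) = -7046687/28880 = -244.00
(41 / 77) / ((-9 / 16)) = -656 / 693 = -0.95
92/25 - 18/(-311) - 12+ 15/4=-140327/31100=-4.51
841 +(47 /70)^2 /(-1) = 4118691 /4900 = 840.55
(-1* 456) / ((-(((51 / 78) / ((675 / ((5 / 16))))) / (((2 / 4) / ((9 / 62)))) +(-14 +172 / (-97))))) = -8556238080 / 295961551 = -28.91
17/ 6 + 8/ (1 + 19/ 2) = 151/ 42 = 3.60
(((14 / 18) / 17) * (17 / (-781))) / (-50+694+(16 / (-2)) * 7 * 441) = 1 / 24151644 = 0.00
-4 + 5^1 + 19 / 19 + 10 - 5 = 7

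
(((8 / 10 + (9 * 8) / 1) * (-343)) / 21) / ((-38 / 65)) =115934 / 57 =2033.93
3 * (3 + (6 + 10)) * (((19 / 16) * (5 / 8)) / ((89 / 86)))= 232845 / 5696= 40.88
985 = 985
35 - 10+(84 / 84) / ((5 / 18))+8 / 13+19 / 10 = 809 / 26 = 31.12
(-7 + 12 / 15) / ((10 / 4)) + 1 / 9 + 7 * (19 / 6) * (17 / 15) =3413 / 150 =22.75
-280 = -280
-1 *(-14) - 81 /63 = 89 /7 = 12.71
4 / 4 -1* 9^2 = -80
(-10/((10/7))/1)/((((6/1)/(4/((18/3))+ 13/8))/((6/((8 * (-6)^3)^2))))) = -0.00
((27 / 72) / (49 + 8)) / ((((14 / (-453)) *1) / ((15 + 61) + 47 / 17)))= -606567 / 36176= -16.77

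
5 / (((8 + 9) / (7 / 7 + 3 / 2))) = 25 / 34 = 0.74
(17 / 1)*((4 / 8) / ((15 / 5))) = 17 / 6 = 2.83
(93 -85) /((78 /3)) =4 /13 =0.31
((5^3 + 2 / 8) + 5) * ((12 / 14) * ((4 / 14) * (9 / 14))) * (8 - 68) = -1230.35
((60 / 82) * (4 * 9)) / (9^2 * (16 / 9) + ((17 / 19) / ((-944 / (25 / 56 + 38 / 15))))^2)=0.18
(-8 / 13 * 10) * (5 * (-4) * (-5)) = -8000 / 13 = -615.38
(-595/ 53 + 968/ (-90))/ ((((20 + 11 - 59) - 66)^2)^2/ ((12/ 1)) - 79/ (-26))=-1363102/ 403452213495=-0.00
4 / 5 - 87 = -431 / 5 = -86.20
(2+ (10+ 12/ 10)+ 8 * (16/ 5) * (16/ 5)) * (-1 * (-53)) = 126034/ 25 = 5041.36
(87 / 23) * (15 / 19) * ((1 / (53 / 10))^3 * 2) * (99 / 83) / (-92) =-64597500 / 124198106341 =-0.00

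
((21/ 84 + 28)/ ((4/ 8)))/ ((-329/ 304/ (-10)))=171760/ 329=522.07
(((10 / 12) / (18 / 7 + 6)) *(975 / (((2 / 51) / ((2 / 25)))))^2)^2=9467824382289 / 64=147934755973.27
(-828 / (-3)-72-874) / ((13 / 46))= -30820 / 13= -2370.77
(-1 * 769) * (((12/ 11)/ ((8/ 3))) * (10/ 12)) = -11535/ 44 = -262.16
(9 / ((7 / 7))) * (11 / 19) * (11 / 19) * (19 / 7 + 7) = 74052 / 2527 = 29.30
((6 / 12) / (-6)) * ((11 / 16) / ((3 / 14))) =-77 / 288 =-0.27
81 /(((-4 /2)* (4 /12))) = -243 /2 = -121.50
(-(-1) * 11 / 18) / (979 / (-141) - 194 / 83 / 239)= -10255729 / 116686662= -0.09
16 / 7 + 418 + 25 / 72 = 211999 / 504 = 420.63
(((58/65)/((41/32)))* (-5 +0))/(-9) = 0.39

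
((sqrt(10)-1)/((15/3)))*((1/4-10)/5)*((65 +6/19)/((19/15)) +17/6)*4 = 1531751/18050-1531751*sqrt(10)/18050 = -183.49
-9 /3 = -3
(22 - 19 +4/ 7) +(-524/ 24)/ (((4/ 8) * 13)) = 58/ 273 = 0.21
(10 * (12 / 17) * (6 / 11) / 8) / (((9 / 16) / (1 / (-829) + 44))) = 5836000 / 155023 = 37.65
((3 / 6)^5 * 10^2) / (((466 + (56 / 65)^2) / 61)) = 6443125 / 15775888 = 0.41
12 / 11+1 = 23 / 11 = 2.09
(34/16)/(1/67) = 1139/8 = 142.38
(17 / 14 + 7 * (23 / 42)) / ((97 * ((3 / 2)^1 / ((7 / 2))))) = 106 / 873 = 0.12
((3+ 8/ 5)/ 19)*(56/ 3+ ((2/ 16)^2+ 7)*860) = 6681523/ 4560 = 1465.25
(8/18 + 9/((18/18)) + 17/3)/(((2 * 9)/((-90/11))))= -6.87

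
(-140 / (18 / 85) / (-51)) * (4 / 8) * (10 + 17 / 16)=10325 / 144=71.70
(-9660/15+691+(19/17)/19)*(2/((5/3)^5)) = 15552/2125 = 7.32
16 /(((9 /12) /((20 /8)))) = 160 /3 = 53.33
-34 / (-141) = 34 / 141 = 0.24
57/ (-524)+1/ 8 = 17/ 1048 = 0.02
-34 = -34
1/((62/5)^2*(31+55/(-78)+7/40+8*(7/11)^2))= 1179750/6114855493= 0.00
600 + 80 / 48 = 1805 / 3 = 601.67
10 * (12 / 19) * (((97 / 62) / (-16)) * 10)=-7275 / 1178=-6.18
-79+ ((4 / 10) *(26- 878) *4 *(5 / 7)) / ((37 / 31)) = -231757 / 259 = -894.81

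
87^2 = 7569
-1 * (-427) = 427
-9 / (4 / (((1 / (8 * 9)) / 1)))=-1 / 32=-0.03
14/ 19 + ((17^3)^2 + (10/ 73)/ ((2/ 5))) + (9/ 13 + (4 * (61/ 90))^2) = 881329959003979/ 36512775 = 24137578.12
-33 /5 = -6.60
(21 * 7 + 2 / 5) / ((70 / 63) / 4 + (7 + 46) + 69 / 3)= 1.93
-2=-2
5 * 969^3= 4549266045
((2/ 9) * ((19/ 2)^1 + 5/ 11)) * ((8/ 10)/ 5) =292/ 825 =0.35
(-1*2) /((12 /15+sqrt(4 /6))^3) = 222750 -181875*sqrt(6) /2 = -0.47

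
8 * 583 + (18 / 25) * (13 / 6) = 4665.56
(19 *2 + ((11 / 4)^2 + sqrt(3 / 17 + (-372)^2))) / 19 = 729 / 304 + sqrt(39993027) / 323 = 21.98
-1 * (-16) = 16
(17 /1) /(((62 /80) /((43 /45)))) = 5848 /279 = 20.96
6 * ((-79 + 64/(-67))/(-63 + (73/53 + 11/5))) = 2839210/351683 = 8.07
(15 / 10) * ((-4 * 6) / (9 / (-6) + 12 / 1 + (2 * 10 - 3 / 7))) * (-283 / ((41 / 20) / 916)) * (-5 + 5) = 0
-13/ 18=-0.72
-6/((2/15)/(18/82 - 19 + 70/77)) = 362700/451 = 804.21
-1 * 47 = -47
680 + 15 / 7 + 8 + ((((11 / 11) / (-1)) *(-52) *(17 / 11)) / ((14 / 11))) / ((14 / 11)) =36248 / 49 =739.76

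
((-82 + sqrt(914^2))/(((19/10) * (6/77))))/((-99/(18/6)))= -29120/171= -170.29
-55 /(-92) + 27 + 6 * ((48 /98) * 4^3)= 972283 /4508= 215.68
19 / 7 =2.71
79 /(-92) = -79 /92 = -0.86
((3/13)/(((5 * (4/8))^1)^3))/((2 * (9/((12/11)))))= 16/17875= 0.00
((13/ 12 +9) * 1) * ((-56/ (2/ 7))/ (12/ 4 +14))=-5929/ 51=-116.25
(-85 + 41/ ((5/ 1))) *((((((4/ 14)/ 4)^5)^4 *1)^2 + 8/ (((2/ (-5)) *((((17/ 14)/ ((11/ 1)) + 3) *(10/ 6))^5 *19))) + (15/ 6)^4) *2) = -245646610467480896720136931537294825422404016776875345937838484791/ 40941396431799339099374267750134620386564429093626760396800000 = -5999.96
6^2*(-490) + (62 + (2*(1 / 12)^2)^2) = -91124351 / 5184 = -17578.00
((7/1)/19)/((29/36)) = 252/551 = 0.46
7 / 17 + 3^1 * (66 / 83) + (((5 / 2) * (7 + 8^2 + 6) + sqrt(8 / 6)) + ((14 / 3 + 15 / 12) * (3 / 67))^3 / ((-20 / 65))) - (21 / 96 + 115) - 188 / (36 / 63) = -27049492254777 / 108640407808 + 2 * sqrt(3) / 3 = -247.83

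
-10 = -10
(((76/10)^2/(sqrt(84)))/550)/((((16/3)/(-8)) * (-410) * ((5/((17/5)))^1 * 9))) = 6137 * sqrt(21)/8879062500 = 0.00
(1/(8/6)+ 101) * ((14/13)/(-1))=-2849/26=-109.58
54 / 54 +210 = 211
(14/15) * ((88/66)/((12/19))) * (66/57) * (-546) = -56056/45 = -1245.69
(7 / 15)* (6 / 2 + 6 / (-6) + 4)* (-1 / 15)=-14 / 75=-0.19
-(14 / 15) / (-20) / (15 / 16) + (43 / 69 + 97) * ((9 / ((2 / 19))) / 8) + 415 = 37736038 / 25875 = 1458.40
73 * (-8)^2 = 4672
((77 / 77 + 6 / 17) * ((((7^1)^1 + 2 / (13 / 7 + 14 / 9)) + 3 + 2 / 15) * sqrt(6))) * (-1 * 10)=-318044 * sqrt(6) / 2193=-355.24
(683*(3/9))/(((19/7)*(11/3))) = 4781/209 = 22.88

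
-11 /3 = -3.67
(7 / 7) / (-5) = -1 / 5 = -0.20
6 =6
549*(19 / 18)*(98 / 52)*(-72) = -1022238 / 13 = -78633.69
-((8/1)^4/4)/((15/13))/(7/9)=-39936/35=-1141.03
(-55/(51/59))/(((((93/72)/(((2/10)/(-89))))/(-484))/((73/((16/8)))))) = -91721872/46903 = -1955.57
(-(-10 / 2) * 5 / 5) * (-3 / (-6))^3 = 5 / 8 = 0.62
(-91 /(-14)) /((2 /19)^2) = 4693 /8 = 586.62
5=5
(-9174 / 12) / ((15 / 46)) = -35167 / 15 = -2344.47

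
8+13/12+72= 973/12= 81.08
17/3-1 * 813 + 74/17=-40952/51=-802.98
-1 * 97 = -97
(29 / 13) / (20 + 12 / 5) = 145 / 1456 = 0.10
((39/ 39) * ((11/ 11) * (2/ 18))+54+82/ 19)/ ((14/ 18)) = 9991/ 133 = 75.12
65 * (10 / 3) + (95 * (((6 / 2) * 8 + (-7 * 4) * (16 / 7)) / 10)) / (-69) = 5110 / 23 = 222.17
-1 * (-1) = 1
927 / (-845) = -927 / 845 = -1.10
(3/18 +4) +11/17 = 491/102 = 4.81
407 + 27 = 434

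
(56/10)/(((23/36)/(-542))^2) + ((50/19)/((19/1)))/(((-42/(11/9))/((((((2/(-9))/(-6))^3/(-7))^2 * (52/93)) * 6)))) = 428026808423574022973193448/106202573640142382655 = 4030286.59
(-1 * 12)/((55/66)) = -72/5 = -14.40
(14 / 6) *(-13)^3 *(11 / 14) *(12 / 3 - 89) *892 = 916170970 / 3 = 305390323.33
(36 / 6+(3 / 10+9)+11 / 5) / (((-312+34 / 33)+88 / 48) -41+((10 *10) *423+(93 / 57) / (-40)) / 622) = -90998600 / 1467053421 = -0.06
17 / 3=5.67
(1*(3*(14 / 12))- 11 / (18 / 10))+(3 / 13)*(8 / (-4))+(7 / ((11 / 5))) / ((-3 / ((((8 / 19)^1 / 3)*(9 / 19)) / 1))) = -2920669 / 929214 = -3.14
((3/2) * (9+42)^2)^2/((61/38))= 1156849371/122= 9482371.89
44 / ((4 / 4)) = 44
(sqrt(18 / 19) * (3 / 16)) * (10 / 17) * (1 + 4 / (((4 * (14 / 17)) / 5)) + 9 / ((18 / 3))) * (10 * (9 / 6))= 13.80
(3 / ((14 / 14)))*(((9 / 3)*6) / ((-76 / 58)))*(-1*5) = 3915 / 19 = 206.05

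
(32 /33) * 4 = 3.88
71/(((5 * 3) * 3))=71/45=1.58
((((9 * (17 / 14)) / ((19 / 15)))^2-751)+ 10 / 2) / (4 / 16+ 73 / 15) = -712754265 / 5430523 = -131.25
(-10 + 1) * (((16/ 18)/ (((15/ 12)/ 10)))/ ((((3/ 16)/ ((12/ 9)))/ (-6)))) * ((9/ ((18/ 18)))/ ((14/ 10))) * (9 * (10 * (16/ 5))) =35389440/ 7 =5055634.29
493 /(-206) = -2.39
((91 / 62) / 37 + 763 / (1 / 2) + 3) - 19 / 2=1742912 / 1147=1519.54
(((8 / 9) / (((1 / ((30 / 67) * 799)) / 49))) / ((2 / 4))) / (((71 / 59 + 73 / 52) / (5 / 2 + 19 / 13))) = 76134600640 / 1607799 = 47353.31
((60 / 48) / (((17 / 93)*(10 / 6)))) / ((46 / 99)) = 27621 / 3128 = 8.83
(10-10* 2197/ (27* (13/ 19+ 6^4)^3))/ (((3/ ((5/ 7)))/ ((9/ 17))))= 20188182534390400/ 16015958741695563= 1.26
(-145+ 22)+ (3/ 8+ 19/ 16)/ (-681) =-1340233/ 10896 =-123.00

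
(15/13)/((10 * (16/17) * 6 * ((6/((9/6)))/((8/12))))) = 17/4992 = 0.00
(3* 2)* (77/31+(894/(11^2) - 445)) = -9792984/3751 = -2610.77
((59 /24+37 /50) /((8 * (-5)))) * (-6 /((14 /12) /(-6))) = -17271 /7000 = -2.47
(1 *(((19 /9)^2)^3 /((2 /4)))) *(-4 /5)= -376367048 /2657205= -141.64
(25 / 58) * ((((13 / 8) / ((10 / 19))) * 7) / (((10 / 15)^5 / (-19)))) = -39913965 / 29696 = -1344.09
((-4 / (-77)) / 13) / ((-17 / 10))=-40 / 17017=-0.00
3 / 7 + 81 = 570 / 7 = 81.43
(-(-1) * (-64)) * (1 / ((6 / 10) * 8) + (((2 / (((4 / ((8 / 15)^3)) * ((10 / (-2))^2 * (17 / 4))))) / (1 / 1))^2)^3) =-116122126396139971985694172339760081464 / 8709159479710497893393039703369140625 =-13.33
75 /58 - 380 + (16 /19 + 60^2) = 3550793 /1102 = 3222.14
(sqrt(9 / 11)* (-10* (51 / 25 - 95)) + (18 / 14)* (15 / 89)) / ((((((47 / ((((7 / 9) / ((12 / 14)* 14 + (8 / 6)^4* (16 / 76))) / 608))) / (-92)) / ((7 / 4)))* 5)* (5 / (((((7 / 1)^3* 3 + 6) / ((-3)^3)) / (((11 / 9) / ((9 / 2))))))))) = 24295383 / 57400665344 + 10978813629* sqrt(11) / 22170200800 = 1.64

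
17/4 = 4.25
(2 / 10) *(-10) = -2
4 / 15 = 0.27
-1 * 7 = -7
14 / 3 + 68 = 72.67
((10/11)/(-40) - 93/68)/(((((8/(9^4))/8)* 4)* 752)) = -3.03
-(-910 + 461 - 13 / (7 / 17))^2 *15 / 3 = -56582480 / 49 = -1154744.49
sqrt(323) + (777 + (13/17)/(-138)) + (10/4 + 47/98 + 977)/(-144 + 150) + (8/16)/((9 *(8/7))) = sqrt(323) + 2594391313/2758896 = 958.35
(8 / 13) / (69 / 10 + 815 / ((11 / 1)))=880 / 115817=0.01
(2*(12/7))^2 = 576/49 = 11.76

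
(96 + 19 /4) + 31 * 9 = 1519 /4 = 379.75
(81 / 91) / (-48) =-27 / 1456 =-0.02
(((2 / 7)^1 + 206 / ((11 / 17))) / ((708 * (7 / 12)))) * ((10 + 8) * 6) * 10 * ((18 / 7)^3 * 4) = 618165872640 / 10907743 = 56672.21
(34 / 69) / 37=34 / 2553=0.01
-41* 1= -41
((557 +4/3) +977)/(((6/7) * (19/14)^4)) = 619304336/1172889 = 528.02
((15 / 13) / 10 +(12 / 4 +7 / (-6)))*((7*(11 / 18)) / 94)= 1463 / 16497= 0.09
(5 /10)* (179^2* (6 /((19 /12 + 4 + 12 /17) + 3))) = 19609092 /1895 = 10347.81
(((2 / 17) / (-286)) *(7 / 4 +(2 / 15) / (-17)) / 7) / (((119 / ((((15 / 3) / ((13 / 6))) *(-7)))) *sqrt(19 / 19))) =1777 / 127865738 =0.00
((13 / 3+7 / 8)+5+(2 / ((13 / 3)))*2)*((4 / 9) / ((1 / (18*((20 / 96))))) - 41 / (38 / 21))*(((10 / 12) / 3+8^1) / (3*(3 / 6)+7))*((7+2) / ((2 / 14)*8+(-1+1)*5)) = -8668257227 / 4837248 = -1791.98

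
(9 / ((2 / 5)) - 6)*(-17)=-561 / 2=-280.50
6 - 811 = -805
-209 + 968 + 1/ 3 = 2278/ 3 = 759.33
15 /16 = 0.94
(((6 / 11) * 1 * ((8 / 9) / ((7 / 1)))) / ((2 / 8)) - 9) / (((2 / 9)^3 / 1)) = -489645 / 616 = -794.88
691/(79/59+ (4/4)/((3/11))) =122307/886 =138.04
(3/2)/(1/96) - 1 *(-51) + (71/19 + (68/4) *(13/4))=19303/76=253.99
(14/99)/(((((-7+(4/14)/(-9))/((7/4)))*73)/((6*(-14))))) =0.04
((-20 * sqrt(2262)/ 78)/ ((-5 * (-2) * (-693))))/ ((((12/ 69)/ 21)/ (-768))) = -163.19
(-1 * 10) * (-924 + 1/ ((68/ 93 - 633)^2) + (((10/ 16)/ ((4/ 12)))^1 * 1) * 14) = 62080446552975/ 6915115202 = 8977.50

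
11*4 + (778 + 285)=1107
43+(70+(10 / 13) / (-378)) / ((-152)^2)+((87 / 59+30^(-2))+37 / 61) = 230276121136727 / 5107568356800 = 45.09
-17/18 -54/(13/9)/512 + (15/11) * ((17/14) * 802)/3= 1018567345/2306304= 441.64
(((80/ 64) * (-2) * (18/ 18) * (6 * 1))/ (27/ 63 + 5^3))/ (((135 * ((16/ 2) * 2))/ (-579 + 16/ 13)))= 0.03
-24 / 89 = -0.27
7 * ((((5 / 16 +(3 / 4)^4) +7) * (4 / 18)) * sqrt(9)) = 4557 / 128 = 35.60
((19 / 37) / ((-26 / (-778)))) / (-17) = -7391 / 8177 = -0.90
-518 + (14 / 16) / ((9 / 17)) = -37177 / 72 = -516.35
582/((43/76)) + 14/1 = 44834/43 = 1042.65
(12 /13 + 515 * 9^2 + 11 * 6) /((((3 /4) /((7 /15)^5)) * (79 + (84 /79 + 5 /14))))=2692438777448 /175610784375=15.33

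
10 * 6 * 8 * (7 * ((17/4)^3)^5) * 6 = 53743318392371.65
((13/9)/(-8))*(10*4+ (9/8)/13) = -4169/576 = -7.24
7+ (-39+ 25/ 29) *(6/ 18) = -497/ 87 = -5.71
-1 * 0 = 0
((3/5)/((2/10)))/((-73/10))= -30/73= -0.41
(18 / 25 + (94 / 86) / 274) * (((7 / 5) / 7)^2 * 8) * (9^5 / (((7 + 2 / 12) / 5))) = 302214199176 / 31664125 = 9544.37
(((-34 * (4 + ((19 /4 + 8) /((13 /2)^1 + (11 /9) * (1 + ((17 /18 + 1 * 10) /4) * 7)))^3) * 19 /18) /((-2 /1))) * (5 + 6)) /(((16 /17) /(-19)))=-9583069983189172481 /591076866075624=-16212.90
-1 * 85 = -85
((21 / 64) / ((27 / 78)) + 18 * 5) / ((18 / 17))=148427 / 1728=85.90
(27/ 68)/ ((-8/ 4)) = -27/ 136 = -0.20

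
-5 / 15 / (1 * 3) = -1 / 9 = -0.11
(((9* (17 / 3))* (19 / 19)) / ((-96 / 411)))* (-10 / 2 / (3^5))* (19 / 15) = 44251 / 7776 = 5.69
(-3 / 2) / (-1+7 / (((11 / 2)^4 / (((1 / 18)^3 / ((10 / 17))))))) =160099335 / 106732652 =1.50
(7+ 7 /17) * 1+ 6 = 228 /17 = 13.41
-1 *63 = -63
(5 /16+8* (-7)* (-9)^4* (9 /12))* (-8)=4408987 /2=2204493.50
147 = 147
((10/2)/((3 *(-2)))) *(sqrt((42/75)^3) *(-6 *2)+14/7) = -5/3+28 *sqrt(14)/25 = 2.52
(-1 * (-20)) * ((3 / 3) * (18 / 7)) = 360 / 7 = 51.43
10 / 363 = 0.03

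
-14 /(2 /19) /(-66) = 133 /66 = 2.02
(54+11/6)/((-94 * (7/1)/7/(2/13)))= -0.09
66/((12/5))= 55/2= 27.50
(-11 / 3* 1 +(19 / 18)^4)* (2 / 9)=-0.54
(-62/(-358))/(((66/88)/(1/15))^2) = 496/362475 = 0.00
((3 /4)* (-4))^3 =-27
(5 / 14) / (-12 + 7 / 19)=-95 / 3094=-0.03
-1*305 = -305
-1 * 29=-29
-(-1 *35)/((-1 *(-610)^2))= -7/74420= -0.00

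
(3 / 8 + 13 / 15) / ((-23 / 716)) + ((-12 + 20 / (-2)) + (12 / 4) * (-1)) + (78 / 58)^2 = -35888071 / 580290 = -61.85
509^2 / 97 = 259081 / 97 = 2670.94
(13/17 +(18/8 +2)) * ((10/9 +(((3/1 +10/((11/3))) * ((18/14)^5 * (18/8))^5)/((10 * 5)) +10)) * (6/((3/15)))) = 106778683932559845538624315687711/200102764552374008513556480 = 533619.23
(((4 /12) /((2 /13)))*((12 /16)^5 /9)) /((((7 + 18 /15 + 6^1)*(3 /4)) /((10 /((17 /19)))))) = 18525 /308992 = 0.06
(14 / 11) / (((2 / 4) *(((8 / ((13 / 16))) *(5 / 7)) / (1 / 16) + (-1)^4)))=2548 / 113641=0.02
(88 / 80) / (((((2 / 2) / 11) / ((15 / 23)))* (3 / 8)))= 484 / 23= 21.04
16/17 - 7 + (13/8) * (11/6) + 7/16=-539/204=-2.64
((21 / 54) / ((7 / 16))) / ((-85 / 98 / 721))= -565264 / 765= -738.91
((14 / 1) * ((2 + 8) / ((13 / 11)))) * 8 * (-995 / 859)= -1097.73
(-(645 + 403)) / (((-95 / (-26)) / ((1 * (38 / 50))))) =-27248 / 125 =-217.98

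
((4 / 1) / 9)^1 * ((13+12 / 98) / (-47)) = -2572 / 20727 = -0.12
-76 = -76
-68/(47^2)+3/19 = 5335/41971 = 0.13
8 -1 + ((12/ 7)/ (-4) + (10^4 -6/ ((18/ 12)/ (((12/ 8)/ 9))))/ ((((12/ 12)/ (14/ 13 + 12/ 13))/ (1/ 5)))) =4006.30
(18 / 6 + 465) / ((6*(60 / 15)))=39 / 2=19.50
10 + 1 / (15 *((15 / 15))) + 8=271 / 15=18.07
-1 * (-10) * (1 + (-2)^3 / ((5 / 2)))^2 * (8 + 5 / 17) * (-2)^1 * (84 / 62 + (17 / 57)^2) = -3307945916 / 2853705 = -1159.18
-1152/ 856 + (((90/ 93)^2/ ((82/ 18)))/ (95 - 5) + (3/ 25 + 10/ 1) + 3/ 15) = 946101156/ 105397675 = 8.98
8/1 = 8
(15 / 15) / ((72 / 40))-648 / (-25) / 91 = 17207 / 20475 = 0.84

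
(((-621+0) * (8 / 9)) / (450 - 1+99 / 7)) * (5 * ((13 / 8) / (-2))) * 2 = 9.68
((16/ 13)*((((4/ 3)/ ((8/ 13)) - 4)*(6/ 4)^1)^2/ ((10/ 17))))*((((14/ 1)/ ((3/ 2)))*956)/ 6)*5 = 13765444/ 117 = 117653.37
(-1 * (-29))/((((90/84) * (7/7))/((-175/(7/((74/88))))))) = -37555/66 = -569.02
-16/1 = -16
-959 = -959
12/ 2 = 6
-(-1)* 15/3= 5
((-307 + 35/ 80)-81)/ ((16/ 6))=-18603/ 128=-145.34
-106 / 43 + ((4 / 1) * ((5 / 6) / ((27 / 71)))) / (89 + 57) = -611513 / 254259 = -2.41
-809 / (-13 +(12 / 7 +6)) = 153.05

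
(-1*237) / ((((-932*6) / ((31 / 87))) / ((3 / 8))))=2449 / 432448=0.01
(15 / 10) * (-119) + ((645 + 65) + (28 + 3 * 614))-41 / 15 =71963 / 30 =2398.77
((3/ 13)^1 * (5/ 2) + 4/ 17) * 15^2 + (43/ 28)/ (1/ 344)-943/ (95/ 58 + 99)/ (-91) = 12842915213/ 18059678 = 711.14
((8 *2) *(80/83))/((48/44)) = 3520/249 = 14.14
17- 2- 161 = -146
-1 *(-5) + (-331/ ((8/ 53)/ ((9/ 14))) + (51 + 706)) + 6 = -71871/ 112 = -641.71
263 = 263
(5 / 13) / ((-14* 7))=-5 / 1274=-0.00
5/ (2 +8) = 1/ 2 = 0.50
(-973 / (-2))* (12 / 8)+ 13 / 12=4385 / 6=730.83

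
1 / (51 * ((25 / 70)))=14 / 255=0.05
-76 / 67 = -1.13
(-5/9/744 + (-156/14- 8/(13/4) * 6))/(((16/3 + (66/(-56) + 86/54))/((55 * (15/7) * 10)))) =-1184221725/222859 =-5313.77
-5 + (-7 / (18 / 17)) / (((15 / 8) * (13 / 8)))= -12583 / 1755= -7.17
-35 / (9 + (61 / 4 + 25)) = -140 / 197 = -0.71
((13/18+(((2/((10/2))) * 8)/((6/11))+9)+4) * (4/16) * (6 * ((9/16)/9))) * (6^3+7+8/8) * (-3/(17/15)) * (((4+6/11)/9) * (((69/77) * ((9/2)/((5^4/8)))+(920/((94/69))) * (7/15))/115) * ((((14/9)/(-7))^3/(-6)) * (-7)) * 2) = 3060328683328/79288864875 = 38.60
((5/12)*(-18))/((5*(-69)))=1/46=0.02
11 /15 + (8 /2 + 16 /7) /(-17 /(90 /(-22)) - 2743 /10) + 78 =200936171 /2552865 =78.71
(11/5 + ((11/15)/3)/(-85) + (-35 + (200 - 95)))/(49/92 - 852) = -25406168/299631375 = -0.08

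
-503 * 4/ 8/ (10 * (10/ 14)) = -3521/ 100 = -35.21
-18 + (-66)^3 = -287514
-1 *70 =-70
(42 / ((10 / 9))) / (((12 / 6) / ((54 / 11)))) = 5103 / 55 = 92.78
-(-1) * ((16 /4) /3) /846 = 2 /1269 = 0.00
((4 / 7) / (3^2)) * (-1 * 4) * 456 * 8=-926.48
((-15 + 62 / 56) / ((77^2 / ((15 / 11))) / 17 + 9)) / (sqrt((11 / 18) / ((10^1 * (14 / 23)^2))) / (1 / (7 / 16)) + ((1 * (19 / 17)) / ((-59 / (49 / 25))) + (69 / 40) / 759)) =-833155582941495000 * sqrt(55) / 20117043680137555669-1212120073312632000 / 20117043680137555669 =-0.37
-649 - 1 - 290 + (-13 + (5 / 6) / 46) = -263023 / 276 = -952.98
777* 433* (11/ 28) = 528693/ 4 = 132173.25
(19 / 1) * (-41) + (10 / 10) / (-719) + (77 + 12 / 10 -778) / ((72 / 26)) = -1031.71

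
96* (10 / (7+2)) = 106.67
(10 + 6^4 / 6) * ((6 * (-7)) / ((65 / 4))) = -37968 / 65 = -584.12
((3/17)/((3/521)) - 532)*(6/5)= -51138/85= -601.62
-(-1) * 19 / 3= 19 / 3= 6.33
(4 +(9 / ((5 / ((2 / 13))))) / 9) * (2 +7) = 2358 / 65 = 36.28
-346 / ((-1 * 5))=346 / 5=69.20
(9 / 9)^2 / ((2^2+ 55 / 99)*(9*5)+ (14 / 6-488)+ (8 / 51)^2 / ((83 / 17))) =-12699 / 3564122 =-0.00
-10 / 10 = -1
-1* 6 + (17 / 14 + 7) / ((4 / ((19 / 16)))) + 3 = -503 / 896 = -0.56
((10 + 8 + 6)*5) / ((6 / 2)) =40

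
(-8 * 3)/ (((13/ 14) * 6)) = -56/ 13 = -4.31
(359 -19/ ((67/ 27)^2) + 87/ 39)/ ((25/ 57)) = 1191316017/ 1458925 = 816.57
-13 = -13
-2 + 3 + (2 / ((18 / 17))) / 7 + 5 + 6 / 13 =5513 / 819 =6.73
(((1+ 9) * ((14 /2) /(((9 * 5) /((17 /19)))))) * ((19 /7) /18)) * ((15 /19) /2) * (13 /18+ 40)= 62305 /18468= 3.37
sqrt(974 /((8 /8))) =sqrt(974) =31.21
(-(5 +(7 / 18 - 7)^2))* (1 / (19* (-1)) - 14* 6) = 25202257 / 6156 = 4093.93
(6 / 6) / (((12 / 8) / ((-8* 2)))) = -32 / 3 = -10.67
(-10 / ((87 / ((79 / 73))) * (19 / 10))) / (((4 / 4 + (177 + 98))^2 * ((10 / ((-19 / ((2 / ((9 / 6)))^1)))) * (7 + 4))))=395 / 3547821024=0.00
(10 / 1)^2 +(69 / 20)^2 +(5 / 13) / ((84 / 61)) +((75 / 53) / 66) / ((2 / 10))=7148722499 / 63663600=112.29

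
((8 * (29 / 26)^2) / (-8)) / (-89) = 841 / 60164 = 0.01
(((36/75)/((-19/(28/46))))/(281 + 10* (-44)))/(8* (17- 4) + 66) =0.00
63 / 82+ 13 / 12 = 911 / 492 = 1.85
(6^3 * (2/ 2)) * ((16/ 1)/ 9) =384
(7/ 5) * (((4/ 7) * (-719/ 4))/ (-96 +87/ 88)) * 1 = 63272/ 41805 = 1.51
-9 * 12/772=-27/193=-0.14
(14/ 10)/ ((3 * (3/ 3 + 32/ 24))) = 1/ 5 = 0.20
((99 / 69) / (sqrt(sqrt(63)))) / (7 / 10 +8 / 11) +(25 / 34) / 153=25 / 5202 +1210 *sqrt(3) *7^(3 / 4) / 25277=0.36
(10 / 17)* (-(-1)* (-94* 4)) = -3760 / 17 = -221.18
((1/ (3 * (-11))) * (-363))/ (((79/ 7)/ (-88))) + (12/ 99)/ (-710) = -79380998/ 925485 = -85.77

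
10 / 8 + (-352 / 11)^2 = 4101 / 4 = 1025.25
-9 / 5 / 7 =-9 / 35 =-0.26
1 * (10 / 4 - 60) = -115 / 2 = -57.50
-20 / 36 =-5 / 9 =-0.56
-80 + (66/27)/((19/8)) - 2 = -13846/171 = -80.97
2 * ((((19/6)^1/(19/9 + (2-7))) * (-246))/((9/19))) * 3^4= 1198881/13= 92221.62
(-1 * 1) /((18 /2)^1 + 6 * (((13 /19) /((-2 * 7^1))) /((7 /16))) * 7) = -133 /573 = -0.23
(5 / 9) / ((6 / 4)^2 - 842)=-20 / 30231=-0.00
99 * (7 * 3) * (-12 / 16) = -1559.25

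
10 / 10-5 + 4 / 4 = -3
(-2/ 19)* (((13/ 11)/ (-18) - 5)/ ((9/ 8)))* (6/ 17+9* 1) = 25016/ 5643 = 4.43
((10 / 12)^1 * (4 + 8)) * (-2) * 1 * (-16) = 320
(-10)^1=-10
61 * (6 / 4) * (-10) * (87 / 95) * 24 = -382104 / 19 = -20110.74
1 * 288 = 288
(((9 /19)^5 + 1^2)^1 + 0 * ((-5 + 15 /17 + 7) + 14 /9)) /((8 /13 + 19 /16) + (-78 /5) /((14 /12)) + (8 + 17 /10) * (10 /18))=-166102896960 /1002550200209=-0.17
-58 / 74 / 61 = -0.01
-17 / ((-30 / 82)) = 697 / 15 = 46.47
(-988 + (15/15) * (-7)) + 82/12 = -988.17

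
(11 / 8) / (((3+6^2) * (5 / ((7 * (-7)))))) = -0.35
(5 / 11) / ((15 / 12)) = 4 / 11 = 0.36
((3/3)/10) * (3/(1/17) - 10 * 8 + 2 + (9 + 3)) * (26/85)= -39/85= -0.46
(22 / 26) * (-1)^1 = -11 / 13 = -0.85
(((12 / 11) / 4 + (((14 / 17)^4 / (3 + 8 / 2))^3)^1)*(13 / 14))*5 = 113729517447407875 / 89723824533383194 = 1.27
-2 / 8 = -1 / 4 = -0.25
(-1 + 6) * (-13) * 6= -390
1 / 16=0.06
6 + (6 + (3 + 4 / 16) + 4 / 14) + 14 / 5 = 2567 / 140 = 18.34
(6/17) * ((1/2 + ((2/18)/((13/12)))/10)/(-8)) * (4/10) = -199/22100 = -0.01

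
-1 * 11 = -11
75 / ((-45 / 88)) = -440 / 3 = -146.67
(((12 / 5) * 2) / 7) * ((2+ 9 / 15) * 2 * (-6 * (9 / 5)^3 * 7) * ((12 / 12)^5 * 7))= -19105632 / 3125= -6113.80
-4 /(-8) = 1 /2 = 0.50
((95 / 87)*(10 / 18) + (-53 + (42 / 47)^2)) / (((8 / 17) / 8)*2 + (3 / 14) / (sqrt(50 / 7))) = -4247862270400 / 5187211353 + 257905923560*sqrt(14) / 1729070451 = -260.81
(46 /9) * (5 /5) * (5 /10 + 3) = 161 /9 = 17.89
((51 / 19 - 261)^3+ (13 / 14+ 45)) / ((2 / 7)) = -1655162128031 / 27436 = -60328113.72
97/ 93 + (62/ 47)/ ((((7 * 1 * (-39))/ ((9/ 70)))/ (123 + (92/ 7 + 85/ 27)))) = 279629429/ 292354335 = 0.96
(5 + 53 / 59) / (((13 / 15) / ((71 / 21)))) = 123540 / 5369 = 23.01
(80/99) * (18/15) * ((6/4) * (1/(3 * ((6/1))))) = 8/99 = 0.08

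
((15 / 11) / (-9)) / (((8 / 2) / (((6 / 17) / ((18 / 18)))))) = -5 / 374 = -0.01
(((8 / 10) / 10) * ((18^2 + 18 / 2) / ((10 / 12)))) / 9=444 / 125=3.55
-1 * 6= -6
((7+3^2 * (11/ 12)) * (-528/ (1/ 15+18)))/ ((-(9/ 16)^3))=54968320/ 21951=2504.14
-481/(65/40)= -296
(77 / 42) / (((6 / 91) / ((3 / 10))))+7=1841 / 120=15.34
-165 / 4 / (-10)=33 / 8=4.12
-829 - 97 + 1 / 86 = -79635 / 86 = -925.99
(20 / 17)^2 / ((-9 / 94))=-37600 / 2601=-14.46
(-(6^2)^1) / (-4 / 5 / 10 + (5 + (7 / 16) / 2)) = -28800 / 4111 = -7.01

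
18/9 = 2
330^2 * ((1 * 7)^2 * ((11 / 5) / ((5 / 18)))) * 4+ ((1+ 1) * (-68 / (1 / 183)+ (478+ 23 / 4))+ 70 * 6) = 338048295 / 2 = 169024147.50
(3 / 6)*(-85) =-85 / 2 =-42.50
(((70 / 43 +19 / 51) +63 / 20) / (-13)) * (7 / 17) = -0.16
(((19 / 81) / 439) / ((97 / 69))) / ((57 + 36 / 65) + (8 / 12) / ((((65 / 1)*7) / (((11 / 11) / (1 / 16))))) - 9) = 198835 / 25412342076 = 0.00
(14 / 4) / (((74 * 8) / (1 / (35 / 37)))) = 1 / 160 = 0.01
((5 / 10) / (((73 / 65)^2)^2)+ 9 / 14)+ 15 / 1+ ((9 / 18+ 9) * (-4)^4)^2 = 5914639.96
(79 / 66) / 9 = 79 / 594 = 0.13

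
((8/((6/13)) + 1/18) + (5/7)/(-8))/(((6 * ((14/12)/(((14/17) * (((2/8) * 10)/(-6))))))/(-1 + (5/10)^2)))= 43595/68544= 0.64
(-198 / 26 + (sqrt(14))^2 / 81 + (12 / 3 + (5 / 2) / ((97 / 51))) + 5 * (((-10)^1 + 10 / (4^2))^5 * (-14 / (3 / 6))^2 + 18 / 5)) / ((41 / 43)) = -2553529844586756713 / 8576575488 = -297733034.37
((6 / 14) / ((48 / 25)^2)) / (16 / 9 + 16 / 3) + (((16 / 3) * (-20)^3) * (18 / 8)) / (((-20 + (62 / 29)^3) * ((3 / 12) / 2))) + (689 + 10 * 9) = 77517124346743 / 1021755392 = 75866.62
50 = 50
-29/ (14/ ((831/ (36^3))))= -8033/ 217728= -0.04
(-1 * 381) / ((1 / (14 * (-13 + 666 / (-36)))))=168021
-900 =-900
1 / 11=0.09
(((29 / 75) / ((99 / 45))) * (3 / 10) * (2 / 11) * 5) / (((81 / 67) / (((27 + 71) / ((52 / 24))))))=380828 / 212355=1.79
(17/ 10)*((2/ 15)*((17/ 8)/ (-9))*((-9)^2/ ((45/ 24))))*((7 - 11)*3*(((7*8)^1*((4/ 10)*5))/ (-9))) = -129472/ 375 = -345.26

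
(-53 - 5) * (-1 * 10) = 580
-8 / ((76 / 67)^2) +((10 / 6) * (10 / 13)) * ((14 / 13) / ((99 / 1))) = -224810977 / 36239346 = -6.20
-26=-26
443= 443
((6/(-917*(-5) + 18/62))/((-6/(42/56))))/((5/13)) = -1209/2842880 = -0.00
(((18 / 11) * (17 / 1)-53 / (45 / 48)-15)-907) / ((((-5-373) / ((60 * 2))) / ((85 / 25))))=10667024 / 10395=1026.17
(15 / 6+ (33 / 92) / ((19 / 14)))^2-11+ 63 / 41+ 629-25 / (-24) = 118050944657 / 187913496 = 628.22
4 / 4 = 1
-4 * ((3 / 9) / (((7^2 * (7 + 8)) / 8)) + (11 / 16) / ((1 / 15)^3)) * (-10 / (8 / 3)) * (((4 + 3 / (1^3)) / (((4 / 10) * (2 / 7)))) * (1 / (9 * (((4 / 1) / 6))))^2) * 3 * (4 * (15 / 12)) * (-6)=-2046518825 / 384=-5329476.11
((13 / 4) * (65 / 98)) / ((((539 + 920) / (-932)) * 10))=-39377 / 285964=-0.14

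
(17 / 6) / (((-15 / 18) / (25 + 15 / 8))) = -731 / 8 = -91.38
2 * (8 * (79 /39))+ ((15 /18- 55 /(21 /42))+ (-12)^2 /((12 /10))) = 3373 /78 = 43.24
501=501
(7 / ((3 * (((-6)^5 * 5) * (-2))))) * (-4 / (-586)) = 7 / 34175520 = 0.00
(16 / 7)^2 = 256 / 49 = 5.22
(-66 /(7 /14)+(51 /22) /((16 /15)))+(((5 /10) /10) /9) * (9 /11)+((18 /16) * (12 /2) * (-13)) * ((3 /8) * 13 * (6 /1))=-4745857 /1760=-2696.51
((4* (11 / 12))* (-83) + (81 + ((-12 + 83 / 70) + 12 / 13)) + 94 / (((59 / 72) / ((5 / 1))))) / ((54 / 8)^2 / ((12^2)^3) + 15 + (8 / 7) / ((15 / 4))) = 22.24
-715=-715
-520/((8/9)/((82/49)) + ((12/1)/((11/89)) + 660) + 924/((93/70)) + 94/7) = -229008780/645864001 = -0.35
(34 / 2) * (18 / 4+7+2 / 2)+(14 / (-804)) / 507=21655234 / 101907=212.50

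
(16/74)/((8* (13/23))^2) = 529/50024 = 0.01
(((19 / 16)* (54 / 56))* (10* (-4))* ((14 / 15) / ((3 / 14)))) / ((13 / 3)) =-1197 / 26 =-46.04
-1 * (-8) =8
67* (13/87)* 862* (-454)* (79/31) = -26928264532/2697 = -9984525.23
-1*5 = -5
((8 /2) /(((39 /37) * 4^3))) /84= 37 /52416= 0.00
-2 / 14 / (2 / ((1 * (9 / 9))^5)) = -1 / 14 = -0.07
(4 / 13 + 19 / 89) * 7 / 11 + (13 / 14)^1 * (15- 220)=-190.03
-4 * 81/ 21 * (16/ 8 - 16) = 216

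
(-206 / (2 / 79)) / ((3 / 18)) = -48822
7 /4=1.75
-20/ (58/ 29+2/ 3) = -15/ 2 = -7.50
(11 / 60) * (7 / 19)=77 / 1140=0.07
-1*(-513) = 513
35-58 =-23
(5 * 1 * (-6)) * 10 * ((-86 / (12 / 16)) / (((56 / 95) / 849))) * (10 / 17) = 3468165000 / 119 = 29144243.70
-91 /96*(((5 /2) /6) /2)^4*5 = -284375 /31850496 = -0.01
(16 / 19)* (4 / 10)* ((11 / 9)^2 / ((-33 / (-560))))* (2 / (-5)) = -78848 / 23085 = -3.42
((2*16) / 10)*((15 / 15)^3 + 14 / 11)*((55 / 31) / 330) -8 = -8144 / 1023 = -7.96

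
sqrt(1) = 1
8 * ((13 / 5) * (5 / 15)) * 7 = 728 / 15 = 48.53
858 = 858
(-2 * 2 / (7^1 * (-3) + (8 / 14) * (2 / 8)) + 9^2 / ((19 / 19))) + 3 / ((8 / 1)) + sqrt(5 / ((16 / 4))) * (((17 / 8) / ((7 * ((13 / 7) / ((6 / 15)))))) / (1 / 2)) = 17 * sqrt(5) / 260 + 47635 / 584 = 81.71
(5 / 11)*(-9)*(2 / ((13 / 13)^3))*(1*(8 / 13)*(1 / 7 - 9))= 44.60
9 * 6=54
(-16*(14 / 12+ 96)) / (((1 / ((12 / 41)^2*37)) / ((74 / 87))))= -204320512 / 48749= -4191.28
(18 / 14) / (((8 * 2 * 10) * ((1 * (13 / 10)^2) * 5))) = 9 / 9464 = 0.00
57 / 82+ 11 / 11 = 139 / 82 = 1.70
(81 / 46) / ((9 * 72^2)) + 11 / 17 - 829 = -373116655 / 450432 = -828.35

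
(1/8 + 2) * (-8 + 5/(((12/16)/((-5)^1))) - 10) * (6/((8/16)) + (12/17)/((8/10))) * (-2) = 5621/2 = 2810.50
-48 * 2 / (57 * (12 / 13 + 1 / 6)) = -2496 / 1615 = -1.55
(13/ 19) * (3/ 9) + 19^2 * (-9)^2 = 1666750/ 57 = 29241.23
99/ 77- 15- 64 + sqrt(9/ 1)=-523/ 7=-74.71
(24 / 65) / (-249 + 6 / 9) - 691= -33461747 / 48425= -691.00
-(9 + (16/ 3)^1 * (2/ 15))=-437/ 45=-9.71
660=660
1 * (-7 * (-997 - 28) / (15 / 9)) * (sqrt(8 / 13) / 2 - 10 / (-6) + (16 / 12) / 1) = 4305 * sqrt(26) / 13 + 12915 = 14603.56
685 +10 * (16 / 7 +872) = 65995 / 7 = 9427.86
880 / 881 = 1.00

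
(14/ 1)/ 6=7/ 3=2.33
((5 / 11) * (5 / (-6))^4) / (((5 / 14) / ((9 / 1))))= 4375 / 792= 5.52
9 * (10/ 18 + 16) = 149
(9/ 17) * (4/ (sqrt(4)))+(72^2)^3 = 2368339181586/ 17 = 139314069505.06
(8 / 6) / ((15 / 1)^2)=4 / 675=0.01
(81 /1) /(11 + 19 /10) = 270 /43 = 6.28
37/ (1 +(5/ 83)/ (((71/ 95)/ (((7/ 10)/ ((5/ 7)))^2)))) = 21804100/ 634919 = 34.34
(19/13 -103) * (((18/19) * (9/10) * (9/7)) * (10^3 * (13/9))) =-21384000/133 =-160781.95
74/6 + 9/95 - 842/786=424007/37335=11.36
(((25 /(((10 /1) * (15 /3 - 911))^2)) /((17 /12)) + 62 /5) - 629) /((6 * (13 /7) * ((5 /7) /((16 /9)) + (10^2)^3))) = -1405347295646 /25396676044017525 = -0.00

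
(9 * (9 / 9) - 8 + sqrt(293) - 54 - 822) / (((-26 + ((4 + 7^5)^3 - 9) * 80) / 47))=-41125 / 380076161577734 + 47 * sqrt(293) / 380076161577734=-0.00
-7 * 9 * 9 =-567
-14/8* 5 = -35/4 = -8.75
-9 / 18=-0.50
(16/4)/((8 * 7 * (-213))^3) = -1/424270562688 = -0.00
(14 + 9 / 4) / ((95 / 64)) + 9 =379 / 19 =19.95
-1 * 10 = -10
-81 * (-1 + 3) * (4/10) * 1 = -324/5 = -64.80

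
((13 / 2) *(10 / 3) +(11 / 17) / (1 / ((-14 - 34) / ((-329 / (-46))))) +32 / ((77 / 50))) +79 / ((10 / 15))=57808235 / 369138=156.60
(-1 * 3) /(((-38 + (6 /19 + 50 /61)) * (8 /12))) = 3477 /28484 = 0.12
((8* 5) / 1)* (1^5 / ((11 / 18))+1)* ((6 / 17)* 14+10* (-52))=-923360 / 17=-54315.29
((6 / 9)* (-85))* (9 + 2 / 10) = -1564 / 3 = -521.33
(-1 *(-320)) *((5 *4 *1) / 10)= 640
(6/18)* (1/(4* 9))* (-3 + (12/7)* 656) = 2617/252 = 10.38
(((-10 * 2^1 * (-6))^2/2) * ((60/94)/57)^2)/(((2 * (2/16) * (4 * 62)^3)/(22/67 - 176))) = -66206250/1591705811653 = -0.00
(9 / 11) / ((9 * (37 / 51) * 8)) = 0.02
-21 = -21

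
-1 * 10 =-10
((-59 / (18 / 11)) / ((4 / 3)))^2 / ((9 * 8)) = 421201 / 41472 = 10.16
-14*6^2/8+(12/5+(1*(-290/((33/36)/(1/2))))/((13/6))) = -95529/715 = -133.61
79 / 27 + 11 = 376 / 27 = 13.93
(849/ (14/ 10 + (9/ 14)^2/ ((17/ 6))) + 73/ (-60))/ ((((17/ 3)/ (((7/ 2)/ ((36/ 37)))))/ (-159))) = -5811876987133/ 105076320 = -55311.01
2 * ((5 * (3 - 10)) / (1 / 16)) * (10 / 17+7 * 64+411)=-16366560 / 17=-962738.82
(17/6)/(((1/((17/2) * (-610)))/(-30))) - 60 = 440665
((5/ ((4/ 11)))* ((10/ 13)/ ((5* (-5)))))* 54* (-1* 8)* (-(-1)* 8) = 19008/ 13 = 1462.15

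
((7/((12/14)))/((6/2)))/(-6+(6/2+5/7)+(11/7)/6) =-343/255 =-1.35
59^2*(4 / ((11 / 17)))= 236708 / 11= 21518.91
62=62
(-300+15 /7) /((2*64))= -2085 /896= -2.33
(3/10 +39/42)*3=129/35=3.69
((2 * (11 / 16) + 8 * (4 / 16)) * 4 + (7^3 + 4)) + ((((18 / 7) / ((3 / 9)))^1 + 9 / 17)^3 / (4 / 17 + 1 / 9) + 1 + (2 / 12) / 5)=1978.80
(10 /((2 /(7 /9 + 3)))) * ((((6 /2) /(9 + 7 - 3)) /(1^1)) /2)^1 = 85 /39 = 2.18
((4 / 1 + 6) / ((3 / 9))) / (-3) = -10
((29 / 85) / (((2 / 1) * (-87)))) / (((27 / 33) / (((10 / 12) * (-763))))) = 8393 / 5508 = 1.52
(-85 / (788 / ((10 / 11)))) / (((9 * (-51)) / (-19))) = -475 / 117018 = -0.00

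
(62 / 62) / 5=1 / 5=0.20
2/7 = 0.29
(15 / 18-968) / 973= -829 / 834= -0.99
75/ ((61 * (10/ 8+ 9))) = 300/ 2501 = 0.12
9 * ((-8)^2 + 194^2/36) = 9985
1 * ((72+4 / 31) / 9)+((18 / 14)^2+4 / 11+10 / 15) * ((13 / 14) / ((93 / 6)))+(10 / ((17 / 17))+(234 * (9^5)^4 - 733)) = 2994725734834644735665497886 / 1052667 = 2844893717419321338719.18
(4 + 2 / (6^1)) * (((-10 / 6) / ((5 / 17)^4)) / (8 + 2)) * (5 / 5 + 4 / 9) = -14115049 / 101250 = -139.41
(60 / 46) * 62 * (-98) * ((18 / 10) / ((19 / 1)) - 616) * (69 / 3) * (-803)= -1712860843848 / 19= -90150570728.84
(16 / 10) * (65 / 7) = 104 / 7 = 14.86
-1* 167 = -167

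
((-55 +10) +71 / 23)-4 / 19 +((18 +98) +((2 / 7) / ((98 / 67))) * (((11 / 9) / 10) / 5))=4983357469 / 67450950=73.88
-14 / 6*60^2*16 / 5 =-26880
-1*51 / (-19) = 51 / 19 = 2.68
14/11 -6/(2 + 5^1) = 32/77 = 0.42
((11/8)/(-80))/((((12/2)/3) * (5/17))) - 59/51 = -387137/326400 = -1.19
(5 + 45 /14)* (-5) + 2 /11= -6297 /154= -40.89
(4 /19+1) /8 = 23 /152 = 0.15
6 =6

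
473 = 473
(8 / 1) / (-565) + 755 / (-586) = -1.30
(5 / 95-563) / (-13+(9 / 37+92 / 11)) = 128.14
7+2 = 9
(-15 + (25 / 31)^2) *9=-124110 / 961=-129.15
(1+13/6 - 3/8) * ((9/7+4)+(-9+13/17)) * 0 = 0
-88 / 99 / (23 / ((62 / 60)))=-124 / 3105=-0.04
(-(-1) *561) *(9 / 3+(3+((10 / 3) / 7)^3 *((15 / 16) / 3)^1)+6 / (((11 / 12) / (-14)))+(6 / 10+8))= -1333536763 / 30870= -43198.47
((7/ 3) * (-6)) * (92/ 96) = -161/ 12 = -13.42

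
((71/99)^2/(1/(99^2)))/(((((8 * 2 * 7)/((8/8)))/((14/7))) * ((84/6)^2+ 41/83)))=0.46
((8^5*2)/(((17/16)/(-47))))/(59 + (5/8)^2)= -3154116608/64617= -48812.49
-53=-53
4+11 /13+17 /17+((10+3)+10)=375 /13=28.85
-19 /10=-1.90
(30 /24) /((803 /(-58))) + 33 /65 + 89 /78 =244027 /156585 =1.56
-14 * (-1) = 14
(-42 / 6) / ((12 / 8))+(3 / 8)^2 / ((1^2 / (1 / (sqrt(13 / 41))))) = -14 / 3+9 * sqrt(533) / 832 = -4.42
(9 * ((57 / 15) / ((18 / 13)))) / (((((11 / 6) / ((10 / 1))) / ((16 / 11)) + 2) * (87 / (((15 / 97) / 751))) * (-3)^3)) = -3040 / 2985051519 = -0.00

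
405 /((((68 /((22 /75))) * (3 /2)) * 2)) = 99 /170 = 0.58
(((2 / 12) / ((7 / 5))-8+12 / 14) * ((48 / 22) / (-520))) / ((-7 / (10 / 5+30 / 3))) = -354 / 7007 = -0.05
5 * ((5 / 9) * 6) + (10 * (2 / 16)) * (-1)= 185 / 12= 15.42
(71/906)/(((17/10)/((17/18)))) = 355/8154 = 0.04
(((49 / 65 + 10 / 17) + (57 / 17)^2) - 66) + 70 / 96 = -47506397 / 901680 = -52.69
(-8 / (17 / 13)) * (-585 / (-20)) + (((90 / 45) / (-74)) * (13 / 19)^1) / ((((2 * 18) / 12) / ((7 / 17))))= -6415669 / 35853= -178.94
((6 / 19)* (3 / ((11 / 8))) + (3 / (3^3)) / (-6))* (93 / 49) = 33511 / 26334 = 1.27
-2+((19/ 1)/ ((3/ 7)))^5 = 41615795407/ 243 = 171258417.31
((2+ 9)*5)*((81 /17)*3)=13365 /17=786.18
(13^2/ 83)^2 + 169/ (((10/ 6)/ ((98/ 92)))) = 177712457/ 1584470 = 112.16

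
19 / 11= 1.73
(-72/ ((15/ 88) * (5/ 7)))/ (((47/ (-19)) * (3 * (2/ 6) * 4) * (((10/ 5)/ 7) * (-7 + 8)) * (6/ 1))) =40964/ 1175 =34.86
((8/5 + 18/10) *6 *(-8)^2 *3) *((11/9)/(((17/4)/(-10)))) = -11264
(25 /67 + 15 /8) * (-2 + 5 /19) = -39765 /10184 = -3.90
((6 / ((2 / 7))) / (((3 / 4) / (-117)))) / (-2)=1638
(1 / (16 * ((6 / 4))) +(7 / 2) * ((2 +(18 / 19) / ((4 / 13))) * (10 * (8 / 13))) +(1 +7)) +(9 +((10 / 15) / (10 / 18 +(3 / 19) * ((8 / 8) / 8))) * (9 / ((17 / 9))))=10465513853 / 79310712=131.96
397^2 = 157609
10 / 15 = 2 / 3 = 0.67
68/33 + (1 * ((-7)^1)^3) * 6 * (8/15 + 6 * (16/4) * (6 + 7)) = -106126604/165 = -643191.54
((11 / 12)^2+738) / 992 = 106393 / 142848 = 0.74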